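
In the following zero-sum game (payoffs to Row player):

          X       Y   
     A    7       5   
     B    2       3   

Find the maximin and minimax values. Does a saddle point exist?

Maximin = 5, Minimax = 5, Saddle: True

Work:
Row minimums: [5, 2] → maximin = 5
Column maximums: [7, 5] → minimax = 5
Saddle point exists! Game value = 5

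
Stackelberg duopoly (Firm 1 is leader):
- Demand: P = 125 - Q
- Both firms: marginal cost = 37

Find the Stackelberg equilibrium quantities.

q₁* (leader) = 44.0, q₂* (follower) = 22.0

Work:
Follower's reaction: q₂ = (a - c - q₁)/2
Leader substitutes: π₁ = q₁·(a - q₁ - (a-c-q₁)/2 - c)
FOC: q₁* = (125 - 37)/2 = 44.00
Then: q₂* = (125 - 37 - 44.0)/2 = 22.00
Leader has first-mover advantage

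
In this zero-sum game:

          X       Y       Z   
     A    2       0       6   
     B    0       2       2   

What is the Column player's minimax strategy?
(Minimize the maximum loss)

Column should play X or Y (all achieve the minimum), value = 2

Work:
Column player minimizes Row's maximum payoff:
Column X: max payoff to Row = 2
Column Y: max payoff to Row = 2
Column Z: max payoff to Row = 6
Minimum is 2, achieved by columns X, Y (tied).
Each of X or Y is a minimax strategy.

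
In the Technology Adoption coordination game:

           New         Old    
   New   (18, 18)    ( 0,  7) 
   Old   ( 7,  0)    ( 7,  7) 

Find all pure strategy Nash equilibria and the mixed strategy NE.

Pure NE: (New, New) and (Old, Old); Mixed NE: p = 0.3889, q = 0.3889

Work:
Check pure NE:
(New, New): (18, 18) - no unilateral deviation beneficial
(Old, Old): (7, 7) - no unilateral deviation beneficial
Mixed NE: P1 plays New with p = 0.3889, P2 plays New with q = 0.3889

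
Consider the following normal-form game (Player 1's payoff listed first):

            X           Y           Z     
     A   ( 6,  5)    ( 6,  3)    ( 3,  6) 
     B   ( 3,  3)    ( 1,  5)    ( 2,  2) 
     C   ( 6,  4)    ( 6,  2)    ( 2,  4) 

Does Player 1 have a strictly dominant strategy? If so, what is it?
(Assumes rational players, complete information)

No strictly dominant strategy exists for Player 1

Work:
A strategy strictly dominates another if it gives a strictly higher payoff against every opponent action. Compare each pair of P1's strategies column-by-column:
  A vs B: [6 vs 3, 6 vs 1, 3 vs 2] → A strictly dominates B
  A vs C: [6 vs 6, 6 vs 6, 3 vs 2] → A does not strictly dominate C (column X: 6 ≤ 6)
  B vs A: [3 vs 6, 1 vs 6, 2 vs 3] → B does not strictly dominate A (column X: 3 ≤ 6)
  B vs C: [3 vs 6, 1 vs 6, 2 vs 2] → B does not strictly dominate C (column X: 3 ≤ 6)
  C vs A: [6 vs 6, 6 vs 6, 2 vs 3] → C does not strictly dominate A (column X: 6 ≤ 6)
  C vs B: [6 vs 3, 6 vs 1, 2 vs 2] → C does not strictly dominate B (column Z: 2 ≤ 2)
No single strategy strictly dominates all others → no strictly dominant strategy.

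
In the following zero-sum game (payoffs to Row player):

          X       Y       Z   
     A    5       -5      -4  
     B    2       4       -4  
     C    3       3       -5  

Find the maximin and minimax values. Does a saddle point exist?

Maximin = -4, Minimax = -4, Saddle: True

Work:
Row minimums: [-5, -4, -5] → maximin = -4
Column maximums: [5, 4, -4] → minimax = -4
Saddle point exists! Game value = -4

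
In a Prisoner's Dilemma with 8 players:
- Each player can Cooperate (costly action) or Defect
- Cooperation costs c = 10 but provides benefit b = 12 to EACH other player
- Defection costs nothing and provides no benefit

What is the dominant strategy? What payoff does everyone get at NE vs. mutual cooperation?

Dominant: Defect; NE payoff = 0; Coop payoff = 74

Work:
Defect dominates (saves cost c = 10, benefit to others is external)
NE: All defect → everyone gets 0
If all cooperate: each receives (7)×12 - 10 = 74
Social dilemma: 74 > 0 but NE gives 0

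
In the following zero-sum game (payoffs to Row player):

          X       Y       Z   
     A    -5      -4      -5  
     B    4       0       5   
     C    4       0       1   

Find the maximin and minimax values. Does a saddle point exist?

Maximin = 0, Minimax = 0, Saddle: True

Work:
Row minimums: [-5, 0, 0] → maximin = 0
Column maximums: [4, 0, 5] → minimax = 0
Saddle point exists! Game value = 0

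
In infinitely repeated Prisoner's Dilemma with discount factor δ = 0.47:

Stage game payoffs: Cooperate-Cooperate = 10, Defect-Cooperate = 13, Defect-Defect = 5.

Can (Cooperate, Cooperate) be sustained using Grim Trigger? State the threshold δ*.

δ* = 0.375; since δ = 0.47 ≥ 0.375, cooperation can be sustained

Work:
For Grim Trigger:
Cooperate forever: 10/(1-δ)
Defect then punished: 13 + 5·δ/(1-δ)
Need: 10/(1-δ) ≥ 13 + 5·δ/(1-δ)
Solving: δ ≥ (T-R)/(T-P) = (13-10)/(13-5) = 0.375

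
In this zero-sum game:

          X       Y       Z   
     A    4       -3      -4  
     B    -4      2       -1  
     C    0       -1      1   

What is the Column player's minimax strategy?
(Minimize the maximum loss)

Column should play Z, value = 1

Work:
Column player minimizes Row's maximum payoff:
Column X: max payoff to Row = 4
Column Y: max payoff to Row = 2
Column Z: max payoff to Row = 1
Minimum is 1, achieved by column Z.
Minimax strategy: Z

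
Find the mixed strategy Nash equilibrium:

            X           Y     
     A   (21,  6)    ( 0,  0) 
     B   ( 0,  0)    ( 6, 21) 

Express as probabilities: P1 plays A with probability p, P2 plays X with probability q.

p = 0.7778, q = 0.2222

Work:
Find probabilities that make opponent indifferent:
P2 chooses q to make P1 indifferent between A and B
P1 chooses p to make P2 indifferent between X and Y
Mixed NE: P1 plays (A: 0.7778, B: 0.2222), P2 plays (X: 0.2222, Y: 0.7778)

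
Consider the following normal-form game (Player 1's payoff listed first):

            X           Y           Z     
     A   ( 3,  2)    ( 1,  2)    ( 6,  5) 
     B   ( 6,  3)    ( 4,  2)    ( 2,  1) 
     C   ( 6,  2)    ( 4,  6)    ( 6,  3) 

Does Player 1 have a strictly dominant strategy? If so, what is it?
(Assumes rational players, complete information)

No strictly dominant strategy exists for Player 1

Work:
A strategy strictly dominates another if it gives a strictly higher payoff against every opponent action. Compare each pair of P1's strategies column-by-column:
  A vs B: [3 vs 6, 1 vs 4, 6 vs 2] → A does not strictly dominate B (column X: 3 ≤ 6)
  A vs C: [3 vs 6, 1 vs 4, 6 vs 6] → A does not strictly dominate C (column X: 3 ≤ 6)
  B vs A: [6 vs 3, 4 vs 1, 2 vs 6] → B does not strictly dominate A (column Z: 2 ≤ 6)
  B vs C: [6 vs 6, 4 vs 4, 2 vs 6] → B does not strictly dominate C (column X: 6 ≤ 6)
  C vs A: [6 vs 3, 4 vs 1, 6 vs 6] → C does not strictly dominate A (column Z: 6 ≤ 6)
  C vs B: [6 vs 6, 4 vs 4, 6 vs 2] → C does not strictly dominate B (column X: 6 ≤ 6)
No single strategy strictly dominates all others → no strictly dominant strategy.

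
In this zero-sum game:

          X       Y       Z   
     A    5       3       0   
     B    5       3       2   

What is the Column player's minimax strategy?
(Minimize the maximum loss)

Column should play Z, value = 2

Work:
Column player minimizes Row's maximum payoff:
Column X: max payoff to Row = 5
Column Y: max payoff to Row = 3
Column Z: max payoff to Row = 2
Minimum is 2, achieved by column Z.
Minimax strategy: Z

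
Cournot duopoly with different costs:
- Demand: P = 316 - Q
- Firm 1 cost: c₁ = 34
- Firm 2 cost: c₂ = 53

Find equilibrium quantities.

q₁* = 100.33, q₂* = 81.33

Work:
Reaction: q₁ = (316 - 34 - q₂)/2
Reaction: q₂ = (316 - 53 - q₁)/2
Solve simultaneously:
q₁* = (316 - 2×34 + 53)/3 = 100.33
q₂* = (316 - 2×53 + 34)/3 = 81.33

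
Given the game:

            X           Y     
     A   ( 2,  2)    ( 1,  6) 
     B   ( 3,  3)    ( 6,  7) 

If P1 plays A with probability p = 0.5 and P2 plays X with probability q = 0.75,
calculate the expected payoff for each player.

E[P1] = 2.75, E[P2] = 3.5

Work:
E[P1] = p·q·π₁(A,X) + p·(1-q)·π₁(A,Y) + (1-p)·q·π₁(B,X) + (1-p)·(1-q)·π₁(B,Y)
= 0.5·0.75·2 + 0.5·0.25·1 + 0.5·0.75·3 + 0.5·0.25·6
= 2.75

E[P2] = 3.5 (similar calculation)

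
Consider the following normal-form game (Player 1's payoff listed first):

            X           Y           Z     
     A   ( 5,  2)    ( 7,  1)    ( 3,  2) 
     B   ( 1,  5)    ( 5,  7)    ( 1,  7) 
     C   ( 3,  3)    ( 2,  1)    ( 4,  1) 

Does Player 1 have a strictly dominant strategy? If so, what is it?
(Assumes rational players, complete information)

No strictly dominant strategy exists for Player 1

Work:
A strategy strictly dominates another if it gives a strictly higher payoff against every opponent action. Compare each pair of P1's strategies column-by-column:
  A vs B: [5 vs 1, 7 vs 5, 3 vs 1] → A strictly dominates B
  A vs C: [5 vs 3, 7 vs 2, 3 vs 4] → A does not strictly dominate C (column Z: 3 ≤ 4)
  B vs A: [1 vs 5, 5 vs 7, 1 vs 3] → B does not strictly dominate A (column X: 1 ≤ 5)
  B vs C: [1 vs 3, 5 vs 2, 1 vs 4] → B does not strictly dominate C (column X: 1 ≤ 3)
  C vs A: [3 vs 5, 2 vs 7, 4 vs 3] → C does not strictly dominate A (column X: 3 ≤ 5)
  C vs B: [3 vs 1, 2 vs 5, 4 vs 1] → C does not strictly dominate B (column Y: 2 ≤ 5)
No single strategy strictly dominates all others → no strictly dominant strategy.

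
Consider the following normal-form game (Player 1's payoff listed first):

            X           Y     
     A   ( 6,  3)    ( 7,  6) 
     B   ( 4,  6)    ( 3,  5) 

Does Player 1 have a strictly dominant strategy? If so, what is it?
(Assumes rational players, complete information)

Yes, Player 1's strictly dominant strategy is A

Work:
A strategy strictly dominates another if it gives a strictly higher payoff against every opponent action. Compare each pair of P1's strategies column-by-column:
  A vs B: [6 vs 4, 7 vs 3] → A strictly dominates B
  B vs A: [4 vs 6, 3 vs 7] → B does not strictly dominate A (column X: 4 ≤ 6)
A strictly dominates every other strategy → strictly dominant.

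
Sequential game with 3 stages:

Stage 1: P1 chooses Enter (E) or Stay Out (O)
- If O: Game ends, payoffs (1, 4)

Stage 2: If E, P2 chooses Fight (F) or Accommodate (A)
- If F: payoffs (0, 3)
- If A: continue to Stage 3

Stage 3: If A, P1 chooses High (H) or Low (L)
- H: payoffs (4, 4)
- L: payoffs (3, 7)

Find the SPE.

SPE: (E, A, H); Outcome (4, 4)

Work:
Stage 3: P1 chooses H (4 vs 3)
Stage 2: P2: F->3, A->4 (anticipating H). Choose A
Stage 1: P1: O->1, E->4 (anticipating A, H). Choose E
SPE path: E -> A -> H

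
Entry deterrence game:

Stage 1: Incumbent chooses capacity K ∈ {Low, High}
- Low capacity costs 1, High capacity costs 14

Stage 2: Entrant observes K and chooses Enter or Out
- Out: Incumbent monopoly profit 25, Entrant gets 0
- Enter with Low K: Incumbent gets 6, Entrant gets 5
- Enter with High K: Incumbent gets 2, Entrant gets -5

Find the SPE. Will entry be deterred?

SPE: (High, Enter|Low, Out|High); Entry deterred. Incumbent net profit = 11

Work:
After Low K: Entrant enters (5 > 0)
After High K: Entrant stays out (-5 < 0)
Incumbent: Low → 6−1=5, High → 25−14=11
Incumbent chooses High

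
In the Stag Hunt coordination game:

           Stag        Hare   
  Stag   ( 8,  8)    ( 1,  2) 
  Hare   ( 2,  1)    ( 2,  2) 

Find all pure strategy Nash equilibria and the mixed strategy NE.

Pure NE: (Stag, Stag) and (Hare, Hare); Mixed NE: p = 0.1429, q = 0.1429

Work:
Check pure NE:
(Stag, Stag): (8, 8) - no unilateral deviation beneficial
(Hare, Hare): (2, 2) - no unilateral deviation beneficial
Mixed NE: P1 plays Stag with p = 0.1429, P2 plays Stag with q = 0.1429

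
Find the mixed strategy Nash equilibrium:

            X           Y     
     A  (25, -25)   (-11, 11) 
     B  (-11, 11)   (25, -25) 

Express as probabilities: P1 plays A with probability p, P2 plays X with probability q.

p = 0.5, q = 0.5

Work:
Find probabilities that make opponent indifferent:
P2 chooses q to make P1 indifferent between A and B
P1 chooses p to make P2 indifferent between X and Y
Mixed NE: P1 plays (A: 0.5, B: 0.5), P2 plays (X: 0.5, Y: 0.5)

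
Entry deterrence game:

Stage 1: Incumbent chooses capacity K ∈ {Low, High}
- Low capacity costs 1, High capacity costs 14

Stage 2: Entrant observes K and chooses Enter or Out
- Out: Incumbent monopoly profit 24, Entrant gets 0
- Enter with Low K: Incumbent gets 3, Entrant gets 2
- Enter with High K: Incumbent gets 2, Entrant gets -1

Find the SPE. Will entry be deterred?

SPE: (High, Enter|Low, Out|High); Entry deterred. Incumbent net profit = 10

Work:
After Low K: Entrant enters (2 > 0)
After High K: Entrant stays out (-1 < 0)
Incumbent: Low → 3−1=2, High → 24−14=10
Incumbent chooses High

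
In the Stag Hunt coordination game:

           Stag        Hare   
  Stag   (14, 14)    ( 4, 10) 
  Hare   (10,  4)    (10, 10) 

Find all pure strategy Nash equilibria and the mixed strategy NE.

Pure NE: (Stag, Stag) and (Hare, Hare); Mixed NE: p = 0.6, q = 0.6

Work:
Check pure NE:
(Stag, Stag): (14, 14) - no unilateral deviation beneficial
(Hare, Hare): (10, 10) - no unilateral deviation beneficial
Mixed NE: P1 plays Stag with p = 0.6, P2 plays Stag with q = 0.6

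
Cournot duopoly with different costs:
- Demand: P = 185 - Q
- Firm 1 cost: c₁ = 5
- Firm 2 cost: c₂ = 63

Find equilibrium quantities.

q₁* = 79.33, q₂* = 21.33

Work:
Reaction: q₁ = (185 - 5 - q₂)/2
Reaction: q₂ = (185 - 63 - q₁)/2
Solve simultaneously:
q₁* = (185 - 2×5 + 63)/3 = 79.33
q₂* = (185 - 2×63 + 5)/3 = 21.33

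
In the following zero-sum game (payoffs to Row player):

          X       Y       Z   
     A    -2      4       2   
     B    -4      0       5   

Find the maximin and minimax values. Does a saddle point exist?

Maximin = -2, Minimax = -2, Saddle: True

Work:
Row minimums: [-2, -4] → maximin = -2
Column maximums: [-2, 4, 5] → minimax = -2
Saddle point exists! Game value = -2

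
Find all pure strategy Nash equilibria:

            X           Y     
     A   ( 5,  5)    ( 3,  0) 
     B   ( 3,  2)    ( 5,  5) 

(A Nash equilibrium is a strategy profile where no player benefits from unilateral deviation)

Nash equilibrium: (A, X), (B, Y)

Work:
Best responses:
  P1 vs X: payoffs [5, 3] → best response A (payoff 5)
  P1 vs Y: payoffs [3, 5] → best response B (payoff 5)
  P2 vs A: payoffs [5, 0] → best response X (payoff 5)
  P2 vs B: payoffs [2, 5] → best response Y (payoff 5)
Mutual best responses: (A,X), (B,Y) → Nash equilibria.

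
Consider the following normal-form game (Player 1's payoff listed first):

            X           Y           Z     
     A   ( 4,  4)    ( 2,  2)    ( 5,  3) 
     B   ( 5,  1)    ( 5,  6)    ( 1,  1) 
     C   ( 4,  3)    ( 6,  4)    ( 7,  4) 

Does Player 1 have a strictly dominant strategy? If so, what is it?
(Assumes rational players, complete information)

No strictly dominant strategy exists for Player 1

Work:
A strategy strictly dominates another if it gives a strictly higher payoff against every opponent action. Compare each pair of P1's strategies column-by-column:
  A vs B: [4 vs 5, 2 vs 5, 5 vs 1] → A does not strictly dominate B (column X: 4 ≤ 5)
  A vs C: [4 vs 4, 2 vs 6, 5 vs 7] → A does not strictly dominate C (column X: 4 ≤ 4)
  B vs A: [5 vs 4, 5 vs 2, 1 vs 5] → B does not strictly dominate A (column Z: 1 ≤ 5)
  B vs C: [5 vs 4, 5 vs 6, 1 vs 7] → B does not strictly dominate C (column Y: 5 ≤ 6)
  C vs A: [4 vs 4, 6 vs 2, 7 vs 5] → C does not strictly dominate A (column X: 4 ≤ 4)
  C vs B: [4 vs 5, 6 vs 5, 7 vs 1] → C does not strictly dominate B (column X: 4 ≤ 5)
No single strategy strictly dominates all others → no strictly dominant strategy.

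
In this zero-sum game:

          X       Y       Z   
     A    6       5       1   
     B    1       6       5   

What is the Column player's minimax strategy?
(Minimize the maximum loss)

Column should play Z, value = 5

Work:
Column player minimizes Row's maximum payoff:
Column X: max payoff to Row = 6
Column Y: max payoff to Row = 6
Column Z: max payoff to Row = 5
Minimum is 5, achieved by column Z.
Minimax strategy: Z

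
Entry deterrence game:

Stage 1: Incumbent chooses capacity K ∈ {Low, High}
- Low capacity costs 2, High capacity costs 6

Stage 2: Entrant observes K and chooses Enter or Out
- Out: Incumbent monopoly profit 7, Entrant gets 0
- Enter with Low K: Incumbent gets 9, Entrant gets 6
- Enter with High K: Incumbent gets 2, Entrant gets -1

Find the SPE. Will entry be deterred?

SPE: (Low, Enter|Low, Out|High); Entry not deterred. Incumbent net profit = 7, Entrant gets 6

Work:
After Low K: Entrant enters (6 > 0)
After High K: Entrant stays out (-1 < 0)
Incumbent: Low → 9−2=7, High → 7−6=1
Incumbent chooses Low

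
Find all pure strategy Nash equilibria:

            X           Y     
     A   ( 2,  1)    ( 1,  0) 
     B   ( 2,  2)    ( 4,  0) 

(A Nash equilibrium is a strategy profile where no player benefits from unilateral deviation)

Nash equilibrium: (A, X), (B, X)

Work:
Best responses:
  P1 vs X: payoffs [2, 2] → best response A/B (payoff 2)
  P1 vs Y: payoffs [1, 4] → best response B (payoff 4)
  P2 vs A: payoffs [1, 0] → best response X (payoff 1)
  P2 vs B: payoffs [2, 0] → best response X (payoff 2)
Mutual best responses: (A,X), (B,X) → Nash equilibria.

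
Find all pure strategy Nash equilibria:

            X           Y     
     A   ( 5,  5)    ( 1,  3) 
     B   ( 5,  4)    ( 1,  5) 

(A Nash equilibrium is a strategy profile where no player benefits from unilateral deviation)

Nash equilibrium: (A, X), (B, Y)

Work:
Best responses:
  P1 vs X: payoffs [5, 5] → best response A/B (payoff 5)
  P1 vs Y: payoffs [1, 1] → best response A/B (payoff 1)
  P2 vs A: payoffs [5, 3] → best response X (payoff 5)
  P2 vs B: payoffs [4, 5] → best response Y (payoff 5)
Mutual best responses: (A,X), (B,Y) → Nash equilibria.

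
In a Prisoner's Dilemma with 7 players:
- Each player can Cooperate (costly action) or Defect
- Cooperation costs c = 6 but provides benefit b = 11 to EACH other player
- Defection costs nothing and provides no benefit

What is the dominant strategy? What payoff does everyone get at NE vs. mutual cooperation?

Dominant: Defect; NE payoff = 0; Coop payoff = 60

Work:
Defect dominates (saves cost c = 6, benefit to others is external)
NE: All defect → everyone gets 0
If all cooperate: each receives (6)×11 - 6 = 60
Social dilemma: 60 > 0 but NE gives 0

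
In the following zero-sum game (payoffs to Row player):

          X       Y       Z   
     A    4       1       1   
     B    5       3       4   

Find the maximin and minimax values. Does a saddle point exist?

Maximin = 3, Minimax = 3, Saddle: True

Work:
Row minimums: [1, 3] → maximin = 3
Column maximums: [5, 3, 4] → minimax = 3
Saddle point exists! Game value = 3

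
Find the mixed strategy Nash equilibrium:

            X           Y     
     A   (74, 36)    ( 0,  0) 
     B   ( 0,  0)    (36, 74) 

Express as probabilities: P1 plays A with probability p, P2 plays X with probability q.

p = 0.6727, q = 0.3273

Work:
Find probabilities that make opponent indifferent:
P2 chooses q to make P1 indifferent between A and B
P1 chooses p to make P2 indifferent between X and Y
Mixed NE: P1 plays (A: 0.6727, B: 0.3273), P2 plays (X: 0.3273, Y: 0.6727)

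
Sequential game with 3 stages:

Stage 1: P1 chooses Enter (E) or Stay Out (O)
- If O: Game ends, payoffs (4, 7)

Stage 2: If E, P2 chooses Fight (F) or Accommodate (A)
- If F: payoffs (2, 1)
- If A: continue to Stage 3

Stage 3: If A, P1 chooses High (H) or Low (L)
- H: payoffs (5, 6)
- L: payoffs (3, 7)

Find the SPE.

SPE: (E, A, H); Outcome (5, 6)

Work:
Stage 3: P1 chooses H (5 vs 3)
Stage 2: P2: F->1, A->6 (anticipating H). Choose A
Stage 1: P1: O->4, E->5 (anticipating A, H). Choose E
SPE path: E -> A -> H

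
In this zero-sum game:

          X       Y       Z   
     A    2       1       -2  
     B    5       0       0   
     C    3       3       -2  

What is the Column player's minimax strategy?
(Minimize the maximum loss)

Column should play Z, value = 0

Work:
Column player minimizes Row's maximum payoff:
Column X: max payoff to Row = 5
Column Y: max payoff to Row = 3
Column Z: max payoff to Row = 0
Minimum is 0, achieved by column Z.
Minimax strategy: Z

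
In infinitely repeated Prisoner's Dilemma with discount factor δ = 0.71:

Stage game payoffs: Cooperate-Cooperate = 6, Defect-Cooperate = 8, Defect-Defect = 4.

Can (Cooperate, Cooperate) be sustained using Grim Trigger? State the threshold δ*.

δ* = 0.5; since δ = 0.71 ≥ 0.5, cooperation can be sustained

Work:
For Grim Trigger:
Cooperate forever: 6/(1-δ)
Defect then punished: 8 + 4·δ/(1-δ)
Need: 6/(1-δ) ≥ 8 + 4·δ/(1-δ)
Solving: δ ≥ (T-R)/(T-P) = (8-6)/(8-4) = 0.5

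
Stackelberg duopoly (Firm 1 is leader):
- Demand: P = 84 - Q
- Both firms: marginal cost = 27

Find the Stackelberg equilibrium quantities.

q₁* (leader) = 28.5, q₂* (follower) = 14.25

Work:
Follower's reaction: q₂ = (a - c - q₁)/2
Leader substitutes: π₁ = q₁·(a - q₁ - (a-c-q₁)/2 - c)
FOC: q₁* = (84 - 27)/2 = 28.50
Then: q₂* = (84 - 27 - 28.5)/2 = 14.25
Leader has first-mover advantage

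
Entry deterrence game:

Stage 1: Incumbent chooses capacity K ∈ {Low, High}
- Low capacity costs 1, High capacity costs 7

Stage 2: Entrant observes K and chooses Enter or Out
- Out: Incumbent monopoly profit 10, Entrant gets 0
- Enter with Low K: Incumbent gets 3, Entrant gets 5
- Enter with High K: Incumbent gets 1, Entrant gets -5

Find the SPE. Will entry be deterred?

SPE: (High, Enter|Low, Out|High); Entry deterred. Incumbent net profit = 3

Work:
After Low K: Entrant enters (5 > 0)
After High K: Entrant stays out (-5 < 0)
Incumbent: Low → 3−1=2, High → 10−7=3
Incumbent chooses High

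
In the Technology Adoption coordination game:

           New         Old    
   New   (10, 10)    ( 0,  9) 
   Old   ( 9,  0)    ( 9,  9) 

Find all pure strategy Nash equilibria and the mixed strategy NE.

Pure NE: (New, New) and (Old, Old); Mixed NE: p = 0.9, q = 0.9

Work:
Check pure NE:
(New, New): (10, 10) - no unilateral deviation beneficial
(Old, Old): (9, 9) - no unilateral deviation beneficial
Mixed NE: P1 plays New with p = 0.9, P2 plays New with q = 0.9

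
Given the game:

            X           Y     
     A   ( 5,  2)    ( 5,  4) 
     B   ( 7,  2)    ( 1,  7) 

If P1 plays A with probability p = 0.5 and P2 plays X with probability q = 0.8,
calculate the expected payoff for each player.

E[P1] = 5.4, E[P2] = 2.7

Work:
E[P1] = p·q·π₁(A,X) + p·(1-q)·π₁(A,Y) + (1-p)·q·π₁(B,X) + (1-p)·(1-q)·π₁(B,Y)
= 0.5·0.8·5 + 0.5·0.2·5 + 0.5·0.8·7 + 0.5·0.2·1
= 5.4

E[P2] = 2.7 (similar calculation)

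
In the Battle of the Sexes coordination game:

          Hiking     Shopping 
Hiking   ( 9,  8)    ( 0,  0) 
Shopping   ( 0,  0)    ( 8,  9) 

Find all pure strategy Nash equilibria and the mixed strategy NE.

Pure NE: (Hiking, Hiking) and (Shopping, Shopping); Mixed NE: p = 0.5294, q = 0.4706

Work:
Check pure NE:
(Hiking, Hiking): (9, 8) - no unilateral deviation beneficial
(Shopping, Shopping): (8, 9) - no unilateral deviation beneficial
Mixed NE: P1 plays Hiking with p = 0.5294, P2 plays Hiking with q = 0.4706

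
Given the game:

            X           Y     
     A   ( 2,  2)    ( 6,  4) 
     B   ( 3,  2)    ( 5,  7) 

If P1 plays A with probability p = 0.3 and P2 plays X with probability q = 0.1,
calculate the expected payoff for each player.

E[P1] = 5.04, E[P2] = 5.69

Work:
E[P1] = p·q·π₁(A,X) + p·(1-q)·π₁(A,Y) + (1-p)·q·π₁(B,X) + (1-p)·(1-q)·π₁(B,Y)
= 0.3·0.1·2 + 0.3·0.9·6 + 0.7·0.1·3 + 0.7·0.9·5
= 5.04

E[P2] = 5.69 (similar calculation)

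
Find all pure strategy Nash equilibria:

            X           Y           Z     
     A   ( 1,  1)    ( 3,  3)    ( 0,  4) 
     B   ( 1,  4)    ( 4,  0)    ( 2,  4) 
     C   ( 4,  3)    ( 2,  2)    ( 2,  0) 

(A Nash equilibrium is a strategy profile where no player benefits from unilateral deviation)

Nash equilibrium: (B, Z), (C, X)

Work:
Best responses:
  P1 vs X: payoffs [1, 1, 4] → best response C (payoff 4)
  P1 vs Y: payoffs [3, 4, 2] → best response B (payoff 4)
  P1 vs Z: payoffs [0, 2, 2] → best response B/C (payoff 2)
  P2 vs A: payoffs [1, 3, 4] → best response Z (payoff 4)
  P2 vs B: payoffs [4, 0, 4] → best response X/Z (payoff 4)
  P2 vs C: payoffs [3, 2, 0] → best response X (payoff 3)
Mutual best responses: (B,Z), (C,X) → Nash equilibria.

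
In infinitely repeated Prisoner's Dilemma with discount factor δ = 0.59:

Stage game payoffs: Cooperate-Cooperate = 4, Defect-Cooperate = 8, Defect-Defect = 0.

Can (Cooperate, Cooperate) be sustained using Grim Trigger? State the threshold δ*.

δ* = 0.5; since δ = 0.59 ≥ 0.5, cooperation can be sustained

Work:
For Grim Trigger:
Cooperate forever: 4/(1-δ)
Defect then punished: 8 + 0·δ/(1-δ)
Need: 4/(1-δ) ≥ 8 + 0·δ/(1-δ)
Solving: δ ≥ (T-R)/(T-P) = (8-4)/(8-0) = 0.5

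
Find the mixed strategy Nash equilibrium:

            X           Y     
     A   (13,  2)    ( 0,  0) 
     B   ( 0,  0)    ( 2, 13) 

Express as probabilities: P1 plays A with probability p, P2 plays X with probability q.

p = 0.8667, q = 0.1333

Work:
Find probabilities that make opponent indifferent:
P2 chooses q to make P1 indifferent between A and B
P1 chooses p to make P2 indifferent between X and Y
Mixed NE: P1 plays (A: 0.8667, B: 0.1333), P2 plays (X: 0.1333, Y: 0.8667)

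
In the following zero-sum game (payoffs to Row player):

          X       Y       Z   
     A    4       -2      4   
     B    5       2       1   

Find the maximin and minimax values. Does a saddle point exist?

Maximin = 1, Minimax = 2, Saddle: False

Work:
Row minimums: [-2, 1] → maximin = 1
Column maximums: [5, 2, 4] → minimax = 2
No saddle point (maximin ≠ minimax). Mixed strategy needed.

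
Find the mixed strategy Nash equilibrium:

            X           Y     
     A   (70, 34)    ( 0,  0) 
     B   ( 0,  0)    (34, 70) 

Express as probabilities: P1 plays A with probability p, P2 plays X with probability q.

p = 0.6731, q = 0.3269

Work:
Find probabilities that make opponent indifferent:
P2 chooses q to make P1 indifferent between A and B
P1 chooses p to make P2 indifferent between X and Y
Mixed NE: P1 plays (A: 0.6731, B: 0.3269), P2 plays (X: 0.3269, Y: 0.6731)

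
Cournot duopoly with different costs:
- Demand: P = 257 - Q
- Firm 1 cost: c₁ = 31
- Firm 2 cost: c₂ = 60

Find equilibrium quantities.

q₁* = 85.0, q₂* = 56.0

Work:
Reaction: q₁ = (257 - 31 - q₂)/2
Reaction: q₂ = (257 - 60 - q₁)/2
Solve simultaneously:
q₁* = (257 - 2×31 + 60)/3 = 85.0
q₂* = (257 - 2×60 + 31)/3 = 56.0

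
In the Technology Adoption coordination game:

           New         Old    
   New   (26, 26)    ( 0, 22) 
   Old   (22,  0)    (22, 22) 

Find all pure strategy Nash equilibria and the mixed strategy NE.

Pure NE: (New, New) and (Old, Old); Mixed NE: p = 0.8462, q = 0.8462

Work:
Check pure NE:
(New, New): (26, 26) - no unilateral deviation beneficial
(Old, Old): (22, 22) - no unilateral deviation beneficial
Mixed NE: P1 plays New with p = 0.8462, P2 plays New with q = 0.8462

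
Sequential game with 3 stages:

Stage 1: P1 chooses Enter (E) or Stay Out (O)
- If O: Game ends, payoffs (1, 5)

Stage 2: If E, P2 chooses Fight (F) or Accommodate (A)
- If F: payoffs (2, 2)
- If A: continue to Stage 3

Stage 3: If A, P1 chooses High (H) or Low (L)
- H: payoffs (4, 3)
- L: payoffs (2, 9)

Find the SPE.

SPE: (E, A, H); Outcome (4, 3)

Work:
Stage 3: P1 chooses H (4 vs 2)
Stage 2: P2: F->2, A->3 (anticipating H). Choose A
Stage 1: P1: O->1, E->4 (anticipating A, H). Choose E
SPE path: E -> A -> H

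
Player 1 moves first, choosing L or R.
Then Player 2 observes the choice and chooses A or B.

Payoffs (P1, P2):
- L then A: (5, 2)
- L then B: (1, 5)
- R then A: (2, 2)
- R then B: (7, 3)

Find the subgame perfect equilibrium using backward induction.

P1 plays R, P2 plays B after L and B after R; Payoff (7, 3)

Work:
Backward induction:
After L: P2 chooses B → P1 gets 1
After R: P2 chooses B → P1 gets 7
P1 chooses R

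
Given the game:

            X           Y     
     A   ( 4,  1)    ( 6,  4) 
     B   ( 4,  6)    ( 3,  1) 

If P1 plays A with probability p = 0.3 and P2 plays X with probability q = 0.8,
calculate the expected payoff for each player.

E[P1] = 3.98, E[P2] = 3.98

Work:
E[P1] = p·q·π₁(A,X) + p·(1-q)·π₁(A,Y) + (1-p)·q·π₁(B,X) + (1-p)·(1-q)·π₁(B,Y)
= 0.3·0.8·4 + 0.3·0.2·6 + 0.7·0.8·4 + 0.7·0.2·3
= 3.98

E[P2] = 3.98 (similar calculation)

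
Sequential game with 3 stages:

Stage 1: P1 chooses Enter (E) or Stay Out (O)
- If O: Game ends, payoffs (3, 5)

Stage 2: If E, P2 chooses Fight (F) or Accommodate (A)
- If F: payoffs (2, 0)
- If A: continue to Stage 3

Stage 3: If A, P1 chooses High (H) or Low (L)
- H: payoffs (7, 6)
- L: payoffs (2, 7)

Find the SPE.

SPE: (E, A, H); Outcome (7, 6)

Work:
Stage 3: P1 chooses H (7 vs 2)
Stage 2: P2: F->0, A->6 (anticipating H). Choose A
Stage 1: P1: O->3, E->7 (anticipating A, H). Choose E
SPE path: E -> A -> H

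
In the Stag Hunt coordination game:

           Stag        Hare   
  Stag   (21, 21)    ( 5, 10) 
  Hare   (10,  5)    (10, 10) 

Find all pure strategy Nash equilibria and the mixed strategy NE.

Pure NE: (Stag, Stag) and (Hare, Hare); Mixed NE: p = 0.3125, q = 0.3125

Work:
Check pure NE:
(Stag, Stag): (21, 21) - no unilateral deviation beneficial
(Hare, Hare): (10, 10) - no unilateral deviation beneficial
Mixed NE: P1 plays Stag with p = 0.3125, P2 plays Stag with q = 0.3125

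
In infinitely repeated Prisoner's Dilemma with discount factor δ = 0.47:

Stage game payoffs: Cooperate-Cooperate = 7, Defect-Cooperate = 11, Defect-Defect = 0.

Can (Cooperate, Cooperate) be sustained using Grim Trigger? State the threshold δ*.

δ* = 0.3636; since δ = 0.47 ≥ 0.3636, cooperation can be sustained

Work:
For Grim Trigger:
Cooperate forever: 7/(1-δ)
Defect then punished: 11 + 0·δ/(1-δ)
Need: 7/(1-δ) ≥ 11 + 0·δ/(1-δ)
Solving: δ ≥ (T-R)/(T-P) = (11-7)/(11-0) = 0.3636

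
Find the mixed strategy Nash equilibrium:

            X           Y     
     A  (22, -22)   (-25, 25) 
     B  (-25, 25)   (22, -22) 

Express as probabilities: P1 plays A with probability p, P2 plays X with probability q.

p = 0.5, q = 0.5

Work:
Find probabilities that make opponent indifferent:
P2 chooses q to make P1 indifferent between A and B
P1 chooses p to make P2 indifferent between X and Y
Mixed NE: P1 plays (A: 0.5, B: 0.5), P2 plays (X: 0.5, Y: 0.5)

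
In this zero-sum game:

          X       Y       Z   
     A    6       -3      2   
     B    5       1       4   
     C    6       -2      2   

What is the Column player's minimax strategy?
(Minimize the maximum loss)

Column should play Y, value = 1

Work:
Column player minimizes Row's maximum payoff:
Column X: max payoff to Row = 6
Column Y: max payoff to Row = 1
Column Z: max payoff to Row = 4
Minimum is 1, achieved by column Y.
Minimax strategy: Y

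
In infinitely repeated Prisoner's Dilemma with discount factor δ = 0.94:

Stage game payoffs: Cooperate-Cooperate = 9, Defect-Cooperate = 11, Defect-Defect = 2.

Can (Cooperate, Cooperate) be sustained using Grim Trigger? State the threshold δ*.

δ* = 0.2222; since δ = 0.94 ≥ 0.2222, cooperation can be sustained

Work:
For Grim Trigger:
Cooperate forever: 9/(1-δ)
Defect then punished: 11 + 2·δ/(1-δ)
Need: 9/(1-δ) ≥ 11 + 2·δ/(1-δ)
Solving: δ ≥ (T-R)/(T-P) = (11-9)/(11-2) = 0.2222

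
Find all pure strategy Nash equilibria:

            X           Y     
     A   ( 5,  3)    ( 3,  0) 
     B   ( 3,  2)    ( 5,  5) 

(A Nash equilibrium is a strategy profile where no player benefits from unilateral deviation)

Nash equilibrium: (A, X), (B, Y)

Work:
Best responses:
  P1 vs X: payoffs [5, 3] → best response A (payoff 5)
  P1 vs Y: payoffs [3, 5] → best response B (payoff 5)
  P2 vs A: payoffs [3, 0] → best response X (payoff 3)
  P2 vs B: payoffs [2, 5] → best response Y (payoff 5)
Mutual best responses: (A,X), (B,Y) → Nash equilibria.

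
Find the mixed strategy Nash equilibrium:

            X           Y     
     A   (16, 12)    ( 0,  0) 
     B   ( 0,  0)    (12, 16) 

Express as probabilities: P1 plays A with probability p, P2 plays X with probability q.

p = 0.5714, q = 0.4286

Work:
Find probabilities that make opponent indifferent:
P2 chooses q to make P1 indifferent between A and B
P1 chooses p to make P2 indifferent between X and Y
Mixed NE: P1 plays (A: 0.5714, B: 0.4286), P2 plays (X: 0.4286, Y: 0.5714)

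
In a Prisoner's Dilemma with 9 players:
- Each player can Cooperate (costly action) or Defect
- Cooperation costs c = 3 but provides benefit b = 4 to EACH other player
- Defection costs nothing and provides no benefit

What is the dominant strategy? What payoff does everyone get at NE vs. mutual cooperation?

Dominant: Defect; NE payoff = 0; Coop payoff = 29

Work:
Defect dominates (saves cost c = 3, benefit to others is external)
NE: All defect → everyone gets 0
If all cooperate: each receives (8)×4 - 3 = 29
Social dilemma: 29 > 0 but NE gives 0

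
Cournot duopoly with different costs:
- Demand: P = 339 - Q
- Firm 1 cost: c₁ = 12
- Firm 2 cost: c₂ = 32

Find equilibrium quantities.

q₁* = 115.67, q₂* = 95.67

Work:
Reaction: q₁ = (339 - 12 - q₂)/2
Reaction: q₂ = (339 - 32 - q₁)/2
Solve simultaneously:
q₁* = (339 - 2×12 + 32)/3 = 115.67
q₂* = (339 - 2×32 + 12)/3 = 95.67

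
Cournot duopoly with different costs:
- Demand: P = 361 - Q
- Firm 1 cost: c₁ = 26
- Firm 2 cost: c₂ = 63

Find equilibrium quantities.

q₁* = 124.0, q₂* = 87.0

Work:
Reaction: q₁ = (361 - 26 - q₂)/2
Reaction: q₂ = (361 - 63 - q₁)/2
Solve simultaneously:
q₁* = (361 - 2×26 + 63)/3 = 124.0
q₂* = (361 - 2×63 + 26)/3 = 87.0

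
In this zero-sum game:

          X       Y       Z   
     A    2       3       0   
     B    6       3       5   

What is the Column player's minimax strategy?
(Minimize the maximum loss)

Column should play Y, value = 3

Work:
Column player minimizes Row's maximum payoff:
Column X: max payoff to Row = 6
Column Y: max payoff to Row = 3
Column Z: max payoff to Row = 5
Minimum is 3, achieved by column Y.
Minimax strategy: Y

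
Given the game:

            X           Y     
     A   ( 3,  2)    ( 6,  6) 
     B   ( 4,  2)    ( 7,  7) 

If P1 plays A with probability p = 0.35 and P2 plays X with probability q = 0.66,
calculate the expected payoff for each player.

E[P1] = 4.67, E[P2] = 3.581

Work:
E[P1] = p·q·π₁(A,X) + p·(1-q)·π₁(A,Y) + (1-p)·q·π₁(B,X) + (1-p)·(1-q)·π₁(B,Y)
= 0.35·0.66·3 + 0.35·0.34·6 + 0.65·0.66·4 + 0.65·0.34·7
= 4.67

E[P2] = 3.581 (similar calculation)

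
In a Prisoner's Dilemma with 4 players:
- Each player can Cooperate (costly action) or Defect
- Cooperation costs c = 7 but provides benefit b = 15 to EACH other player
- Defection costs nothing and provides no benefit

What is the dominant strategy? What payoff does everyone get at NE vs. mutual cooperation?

Dominant: Defect; NE payoff = 0; Coop payoff = 38

Work:
Defect dominates (saves cost c = 7, benefit to others is external)
NE: All defect → everyone gets 0
If all cooperate: each receives (3)×15 - 7 = 38
Social dilemma: 38 > 0 but NE gives 0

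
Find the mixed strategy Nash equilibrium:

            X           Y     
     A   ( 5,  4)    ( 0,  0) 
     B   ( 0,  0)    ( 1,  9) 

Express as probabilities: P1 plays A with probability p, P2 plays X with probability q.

p = 0.6923, q = 0.1667

Work:
Find probabilities that make opponent indifferent:
P2 chooses q to make P1 indifferent between A and B
P1 chooses p to make P2 indifferent between X and Y
Mixed NE: P1 plays (A: 0.6923, B: 0.3077), P2 plays (X: 0.1667, Y: 0.8333)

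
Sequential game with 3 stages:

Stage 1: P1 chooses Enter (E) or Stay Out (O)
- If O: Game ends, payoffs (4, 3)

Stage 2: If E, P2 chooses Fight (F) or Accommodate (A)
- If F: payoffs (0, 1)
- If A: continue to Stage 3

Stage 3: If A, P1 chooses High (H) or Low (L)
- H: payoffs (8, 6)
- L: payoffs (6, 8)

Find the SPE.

SPE: (E, A, H); Outcome (8, 6)

Work:
Stage 3: P1 chooses H (8 vs 6)
Stage 2: P2: F->1, A->6 (anticipating H). Choose A
Stage 1: P1: O->4, E->8 (anticipating A, H). Choose E
SPE path: E -> A -> H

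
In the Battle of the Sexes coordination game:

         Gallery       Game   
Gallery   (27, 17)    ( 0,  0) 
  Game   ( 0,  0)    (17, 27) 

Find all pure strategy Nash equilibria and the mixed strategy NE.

Pure NE: (Gallery, Gallery) and (Game, Game); Mixed NE: p = 0.6136, q = 0.3864

Work:
Check pure NE:
(Gallery, Gallery): (27, 17) - no unilateral deviation beneficial
(Game, Game): (17, 27) - no unilateral deviation beneficial
Mixed NE: P1 plays Gallery with p = 0.6136, P2 plays Gallery with q = 0.3864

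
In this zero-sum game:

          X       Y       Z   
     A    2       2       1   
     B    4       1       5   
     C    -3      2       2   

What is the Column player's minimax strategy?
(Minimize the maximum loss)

Column should play Y, value = 2

Work:
Column player minimizes Row's maximum payoff:
Column X: max payoff to Row = 4
Column Y: max payoff to Row = 2
Column Z: max payoff to Row = 5
Minimum is 2, achieved by column Y.
Minimax strategy: Y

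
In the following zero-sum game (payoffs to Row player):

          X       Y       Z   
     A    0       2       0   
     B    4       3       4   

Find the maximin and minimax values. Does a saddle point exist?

Maximin = 3, Minimax = 3, Saddle: True

Work:
Row minimums: [0, 3] → maximin = 3
Column maximums: [4, 3, 4] → minimax = 3
Saddle point exists! Game value = 3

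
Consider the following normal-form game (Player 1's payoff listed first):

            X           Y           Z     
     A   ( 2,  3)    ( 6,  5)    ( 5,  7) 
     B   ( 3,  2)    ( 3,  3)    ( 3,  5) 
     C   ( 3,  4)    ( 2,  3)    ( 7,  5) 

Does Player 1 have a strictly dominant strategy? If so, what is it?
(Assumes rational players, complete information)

No strictly dominant strategy exists for Player 1

Work:
A strategy strictly dominates another if it gives a strictly higher payoff against every opponent action. Compare each pair of P1's strategies column-by-column:
  A vs B: [2 vs 3, 6 vs 3, 5 vs 3] → A does not strictly dominate B (column X: 2 ≤ 3)
  A vs C: [2 vs 3, 6 vs 2, 5 vs 7] → A does not strictly dominate C (column X: 2 ≤ 3)
  B vs A: [3 vs 2, 3 vs 6, 3 vs 5] → B does not strictly dominate A (column Y: 3 ≤ 6)
  B vs C: [3 vs 3, 3 vs 2, 3 vs 7] → B does not strictly dominate C (column X: 3 ≤ 3)
  C vs A: [3 vs 2, 2 vs 6, 7 vs 5] → C does not strictly dominate A (column Y: 2 ≤ 6)
  C vs B: [3 vs 3, 2 vs 3, 7 vs 3] → C does not strictly dominate B (column X: 3 ≤ 3)
No single strategy strictly dominates all others → no strictly dominant strategy.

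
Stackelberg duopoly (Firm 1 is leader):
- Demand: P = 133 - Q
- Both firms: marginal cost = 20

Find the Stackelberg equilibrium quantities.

q₁* (leader) = 56.5, q₂* (follower) = 28.25

Work:
Follower's reaction: q₂ = (a - c - q₁)/2
Leader substitutes: π₁ = q₁·(a - q₁ - (a-c-q₁)/2 - c)
FOC: q₁* = (133 - 20)/2 = 56.50
Then: q₂* = (133 - 20 - 56.5)/2 = 28.25
Leader has first-mover advantage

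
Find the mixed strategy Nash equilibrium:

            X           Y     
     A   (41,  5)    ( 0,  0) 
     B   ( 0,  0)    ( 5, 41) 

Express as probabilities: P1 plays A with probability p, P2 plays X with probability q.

p = 0.8913, q = 0.1087

Work:
Find probabilities that make opponent indifferent:
P2 chooses q to make P1 indifferent between A and B
P1 chooses p to make P2 indifferent between X and Y
Mixed NE: P1 plays (A: 0.8913, B: 0.1087), P2 plays (X: 0.1087, Y: 0.8913)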